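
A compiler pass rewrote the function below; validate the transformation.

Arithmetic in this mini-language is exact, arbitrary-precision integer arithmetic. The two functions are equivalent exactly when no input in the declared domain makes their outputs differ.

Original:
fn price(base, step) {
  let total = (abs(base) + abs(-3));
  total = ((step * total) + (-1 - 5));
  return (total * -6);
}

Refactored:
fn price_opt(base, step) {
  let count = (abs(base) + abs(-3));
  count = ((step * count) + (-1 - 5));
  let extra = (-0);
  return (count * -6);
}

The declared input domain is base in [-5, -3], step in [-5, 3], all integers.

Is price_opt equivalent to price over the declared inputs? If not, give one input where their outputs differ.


Side by side, the visible changes include: constant usage differs, plus statement counts differ, plus local variable names differ.
As a probe, take base=-5, step=0: price runs total = 8; total = -6; return 36; price_opt runs count = 8; count = -6; extra = 0; return 36; both end at 36.
Every one of the 27 inputs gives matching results.
verdict: equivalent


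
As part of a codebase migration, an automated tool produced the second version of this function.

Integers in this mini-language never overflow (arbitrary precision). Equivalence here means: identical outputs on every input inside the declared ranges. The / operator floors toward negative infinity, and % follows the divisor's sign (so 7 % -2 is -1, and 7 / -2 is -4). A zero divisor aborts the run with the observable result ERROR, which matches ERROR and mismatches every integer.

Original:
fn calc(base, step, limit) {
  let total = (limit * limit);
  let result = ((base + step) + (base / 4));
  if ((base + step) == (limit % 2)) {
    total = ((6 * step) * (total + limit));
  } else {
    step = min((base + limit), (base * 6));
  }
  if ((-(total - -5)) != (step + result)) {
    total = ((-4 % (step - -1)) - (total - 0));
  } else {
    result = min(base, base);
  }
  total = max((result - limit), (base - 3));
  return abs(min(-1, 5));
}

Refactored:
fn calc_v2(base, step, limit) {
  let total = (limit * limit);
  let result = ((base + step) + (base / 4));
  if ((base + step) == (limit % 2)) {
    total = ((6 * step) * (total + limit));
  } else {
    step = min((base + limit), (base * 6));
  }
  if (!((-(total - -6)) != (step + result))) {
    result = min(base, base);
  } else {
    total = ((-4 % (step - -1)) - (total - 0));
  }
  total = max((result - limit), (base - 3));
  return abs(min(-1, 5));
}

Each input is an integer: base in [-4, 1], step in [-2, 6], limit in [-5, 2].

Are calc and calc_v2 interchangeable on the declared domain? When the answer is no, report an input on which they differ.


Equivalent. The edit looks behavioral (`-5` became `-6`), but over these ranges it never changes the outcome.
Checked all 432 inputs in the declared domain: the outputs agree on every one.
Tracing base=-4, step=1, limit=-3: calc: total := 9 | result := -4 | ((base + step) == (limit % 2)): false | step := -24 | ((-(total - -5)) != (step + result)): true | total := -13 | total := -1 | result 1 | calc_v2: total := 9 | result := -4 | ((base + step) == (limit % 2)): false | step := -24 | (!((-(total - -6)) != (step + result))): false | total := -13 | total := -1 | result 1 — matching result 1.
verdict: equivalent


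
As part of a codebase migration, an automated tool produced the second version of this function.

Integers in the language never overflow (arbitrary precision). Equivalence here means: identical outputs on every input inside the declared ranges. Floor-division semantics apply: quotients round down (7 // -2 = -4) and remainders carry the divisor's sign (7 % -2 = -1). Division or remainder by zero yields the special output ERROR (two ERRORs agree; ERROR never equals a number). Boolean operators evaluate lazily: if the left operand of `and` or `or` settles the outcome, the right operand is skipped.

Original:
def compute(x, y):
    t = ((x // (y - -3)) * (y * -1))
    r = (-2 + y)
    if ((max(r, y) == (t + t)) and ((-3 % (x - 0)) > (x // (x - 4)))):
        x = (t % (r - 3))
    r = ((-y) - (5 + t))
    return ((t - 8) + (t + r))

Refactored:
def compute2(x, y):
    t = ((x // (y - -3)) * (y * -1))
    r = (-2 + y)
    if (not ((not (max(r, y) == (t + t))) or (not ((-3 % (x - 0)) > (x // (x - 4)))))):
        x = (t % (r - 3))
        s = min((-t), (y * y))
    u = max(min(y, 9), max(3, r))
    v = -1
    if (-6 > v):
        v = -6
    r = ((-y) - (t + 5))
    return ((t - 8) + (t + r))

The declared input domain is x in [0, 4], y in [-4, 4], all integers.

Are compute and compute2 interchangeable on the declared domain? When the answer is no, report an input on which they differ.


Behavior is preserved: although min/max/abs usage differs, and comparison usage differs, and arithmetic usage differs, and branching structure differs, and local variable names differ, and statement counts differ, and constant usage differs, and boolean connective usage differs, the outputs never diverge.
Tracing x=2, y=-3: compute: a zero divisor aborts: ERROR | compute2: a zero divisor aborts: ERROR — matching result ERROR.
Sweeping the whole domain (45 inputs) finds no disagreement.
verdict: equivalent


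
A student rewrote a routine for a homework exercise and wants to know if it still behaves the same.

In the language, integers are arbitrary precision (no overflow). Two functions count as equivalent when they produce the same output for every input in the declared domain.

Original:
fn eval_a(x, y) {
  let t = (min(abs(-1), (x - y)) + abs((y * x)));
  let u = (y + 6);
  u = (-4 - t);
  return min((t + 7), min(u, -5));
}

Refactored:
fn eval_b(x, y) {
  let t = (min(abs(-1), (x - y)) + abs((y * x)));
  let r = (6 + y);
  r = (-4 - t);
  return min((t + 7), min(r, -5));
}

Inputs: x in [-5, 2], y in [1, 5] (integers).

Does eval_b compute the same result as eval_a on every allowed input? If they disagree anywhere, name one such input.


Behavior is preserved: although local variable names differ, the outputs never diverge.
As a probe, take x=1, y=4: eval_a runs t becomes 1; next u becomes 10; next u becomes -5; next final value -5; eval_b runs t becomes 1; next r becomes 10; next r becomes -5; next final value -5; both end at -5.
Checked all 40 inputs in the declared domain: the outputs agree on every one.
verdict: equivalent


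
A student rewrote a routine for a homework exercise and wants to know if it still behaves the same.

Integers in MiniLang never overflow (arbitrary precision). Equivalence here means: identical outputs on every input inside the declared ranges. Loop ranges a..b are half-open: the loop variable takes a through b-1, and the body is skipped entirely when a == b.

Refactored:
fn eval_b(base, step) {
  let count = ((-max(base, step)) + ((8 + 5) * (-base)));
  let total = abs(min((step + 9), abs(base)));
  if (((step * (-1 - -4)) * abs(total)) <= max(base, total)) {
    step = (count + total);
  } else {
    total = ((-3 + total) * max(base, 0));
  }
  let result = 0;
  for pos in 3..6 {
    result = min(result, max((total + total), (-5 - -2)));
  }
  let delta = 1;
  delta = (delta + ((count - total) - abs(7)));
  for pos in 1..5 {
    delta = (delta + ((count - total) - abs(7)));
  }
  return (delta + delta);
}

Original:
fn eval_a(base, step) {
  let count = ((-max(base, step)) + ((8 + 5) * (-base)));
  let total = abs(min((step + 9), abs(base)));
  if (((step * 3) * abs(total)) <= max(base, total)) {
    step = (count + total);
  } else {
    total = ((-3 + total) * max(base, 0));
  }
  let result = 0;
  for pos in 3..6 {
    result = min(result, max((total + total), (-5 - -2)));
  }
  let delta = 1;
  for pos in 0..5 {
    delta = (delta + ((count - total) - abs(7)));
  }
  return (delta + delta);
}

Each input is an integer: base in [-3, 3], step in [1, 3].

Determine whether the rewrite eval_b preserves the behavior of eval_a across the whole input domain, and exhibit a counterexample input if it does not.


Differences: min/max/abs usage differs; statement counts differ; arithmetic usage differs; loop structure differs; constant usage differs — yet all 21 inputs agree.
verdict: equivalent


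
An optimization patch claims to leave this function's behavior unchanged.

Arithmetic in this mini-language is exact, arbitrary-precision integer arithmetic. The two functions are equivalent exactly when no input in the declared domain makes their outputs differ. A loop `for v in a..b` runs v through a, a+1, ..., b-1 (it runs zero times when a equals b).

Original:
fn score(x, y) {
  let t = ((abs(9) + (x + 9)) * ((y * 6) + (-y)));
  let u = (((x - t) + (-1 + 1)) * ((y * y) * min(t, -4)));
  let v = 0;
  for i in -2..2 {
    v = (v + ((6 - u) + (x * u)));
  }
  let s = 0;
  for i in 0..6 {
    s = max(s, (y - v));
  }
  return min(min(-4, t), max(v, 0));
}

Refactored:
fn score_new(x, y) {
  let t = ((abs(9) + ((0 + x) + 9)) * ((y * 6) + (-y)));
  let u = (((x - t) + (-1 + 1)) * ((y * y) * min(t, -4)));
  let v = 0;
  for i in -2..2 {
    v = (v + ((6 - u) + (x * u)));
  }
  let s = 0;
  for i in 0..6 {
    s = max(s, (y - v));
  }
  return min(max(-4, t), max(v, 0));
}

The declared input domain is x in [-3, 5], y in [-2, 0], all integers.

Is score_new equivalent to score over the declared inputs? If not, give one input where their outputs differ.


On input x=-3, y=-2, score returns -150 while score_new returns -4.
verdict: not equivalent; witness: x=-3, y=-2


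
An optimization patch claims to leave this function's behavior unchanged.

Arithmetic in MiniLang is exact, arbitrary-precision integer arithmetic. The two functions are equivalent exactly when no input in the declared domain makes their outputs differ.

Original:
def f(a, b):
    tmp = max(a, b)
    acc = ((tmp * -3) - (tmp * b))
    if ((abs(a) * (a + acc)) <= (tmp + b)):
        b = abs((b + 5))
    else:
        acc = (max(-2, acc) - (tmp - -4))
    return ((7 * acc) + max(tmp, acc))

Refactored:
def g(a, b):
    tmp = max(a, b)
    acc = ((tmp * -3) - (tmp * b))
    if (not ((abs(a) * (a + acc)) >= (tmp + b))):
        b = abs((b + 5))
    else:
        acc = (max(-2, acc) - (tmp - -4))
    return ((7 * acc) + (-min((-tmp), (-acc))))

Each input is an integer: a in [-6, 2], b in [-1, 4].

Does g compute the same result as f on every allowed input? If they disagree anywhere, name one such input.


These are not equivalent — on a=0, b=0 the outputs split (0 vs -28).
f: tmp becomes 0; next acc becomes 0; next ((abs(a) * (a + acc)) <= (tmp + b)) evaluates to true; next b becomes 5; next final value 0
g: tmp becomes 0; next acc becomes 0; next (not ((abs(a) * (a + acc)) >= (tmp + b))) evaluates to false; next acc becomes -4; next final value -28
verdict: not equivalent; witness: a=0, b=0


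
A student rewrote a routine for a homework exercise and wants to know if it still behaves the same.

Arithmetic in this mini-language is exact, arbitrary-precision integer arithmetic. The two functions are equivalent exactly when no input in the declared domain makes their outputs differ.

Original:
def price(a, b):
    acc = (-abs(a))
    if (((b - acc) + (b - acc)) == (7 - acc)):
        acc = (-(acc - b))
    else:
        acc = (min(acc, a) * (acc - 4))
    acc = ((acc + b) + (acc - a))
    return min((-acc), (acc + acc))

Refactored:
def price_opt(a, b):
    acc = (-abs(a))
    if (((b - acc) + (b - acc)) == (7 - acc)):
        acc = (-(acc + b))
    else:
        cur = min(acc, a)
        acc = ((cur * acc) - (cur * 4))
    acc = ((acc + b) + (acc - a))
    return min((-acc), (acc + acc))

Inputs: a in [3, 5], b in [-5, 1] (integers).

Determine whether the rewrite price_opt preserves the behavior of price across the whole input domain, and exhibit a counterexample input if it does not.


Try a=5, b=1.
price: acc=-5, then (((b - acc) + (b - acc)) == (7 - acc)) is true, then acc=6, then acc=8, then returns -8
price_opt: acc=-5, then (((b - acc) + (b - acc)) == (7 - acc)) is true, then acc=4, then acc=4, then returns -4
-8 against -4: the behavior changed.
verdict: not equivalent; witness: a=5, b=1


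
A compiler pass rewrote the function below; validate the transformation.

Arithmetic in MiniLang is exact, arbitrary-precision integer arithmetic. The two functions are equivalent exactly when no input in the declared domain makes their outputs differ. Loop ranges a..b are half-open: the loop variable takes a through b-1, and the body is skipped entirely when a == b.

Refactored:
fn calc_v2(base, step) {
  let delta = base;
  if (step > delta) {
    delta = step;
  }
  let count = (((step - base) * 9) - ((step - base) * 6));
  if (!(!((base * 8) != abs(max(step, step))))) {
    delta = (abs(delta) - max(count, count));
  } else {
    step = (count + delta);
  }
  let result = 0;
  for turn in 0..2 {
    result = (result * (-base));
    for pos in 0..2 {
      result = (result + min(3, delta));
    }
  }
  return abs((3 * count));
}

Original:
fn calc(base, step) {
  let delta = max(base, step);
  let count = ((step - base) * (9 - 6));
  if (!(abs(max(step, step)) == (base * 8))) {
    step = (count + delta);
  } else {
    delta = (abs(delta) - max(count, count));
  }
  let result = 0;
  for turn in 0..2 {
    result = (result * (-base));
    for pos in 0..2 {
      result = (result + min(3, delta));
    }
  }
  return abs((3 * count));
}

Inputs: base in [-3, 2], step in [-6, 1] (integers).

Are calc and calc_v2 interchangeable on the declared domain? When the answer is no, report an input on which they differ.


One difference looks behavioral, but it never changes the outcome for any declared input.
As a probe, take base=-3, step=0: calc runs delta=0, then count=9, then (!(abs(max(step, step)) == (base * 8))) is true, then step=9, then result=0, then (turn=0), then result=0, then (pos=0), then result=0, then (pos=1), then result=0, then (turn=1), then result=0, then (pos=0), then result=0, then (pos=1), then result=0, then returns 27; calc_v2 runs delta=-3, then (step > delta) is true, then delta=0, then count=9, then (!(!((base * 8) != abs(max(step, step))))) is true, then delta=-9, then result=0, then (turn=0), then result=0, then (pos=0), then result=-9, then (pos=1), then result=-18, then (turn=1), then result=-54, then (pos=0), then result=-63, then (pos=1), then result=-72, then returns 27; both end at 27.
Every one of the 48 inputs gives matching results.
verdict: equivalent


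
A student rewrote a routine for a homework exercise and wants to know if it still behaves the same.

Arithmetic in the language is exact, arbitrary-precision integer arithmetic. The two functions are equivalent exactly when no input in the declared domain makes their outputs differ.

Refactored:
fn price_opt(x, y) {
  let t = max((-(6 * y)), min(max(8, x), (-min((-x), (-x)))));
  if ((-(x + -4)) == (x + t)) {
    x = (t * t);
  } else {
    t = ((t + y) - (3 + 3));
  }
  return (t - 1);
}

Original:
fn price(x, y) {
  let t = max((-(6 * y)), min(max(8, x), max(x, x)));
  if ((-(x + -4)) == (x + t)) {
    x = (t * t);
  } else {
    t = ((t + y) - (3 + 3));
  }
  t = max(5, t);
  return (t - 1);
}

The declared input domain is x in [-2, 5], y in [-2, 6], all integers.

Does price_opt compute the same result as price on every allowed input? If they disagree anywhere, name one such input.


Evaluate both at x=-2, y=-2.
price: t := 12 | ((-(x + -4)) == (x + t)): false | t := 4 | t := 5 | result 4
price_opt: t := 12 | ((-(x + -4)) == (x + t)): false | t := 4 | result 3
4 and 3 differ, so these are not the same function on this domain.
verdict: not equivalent; witness: x=-2, y=-2


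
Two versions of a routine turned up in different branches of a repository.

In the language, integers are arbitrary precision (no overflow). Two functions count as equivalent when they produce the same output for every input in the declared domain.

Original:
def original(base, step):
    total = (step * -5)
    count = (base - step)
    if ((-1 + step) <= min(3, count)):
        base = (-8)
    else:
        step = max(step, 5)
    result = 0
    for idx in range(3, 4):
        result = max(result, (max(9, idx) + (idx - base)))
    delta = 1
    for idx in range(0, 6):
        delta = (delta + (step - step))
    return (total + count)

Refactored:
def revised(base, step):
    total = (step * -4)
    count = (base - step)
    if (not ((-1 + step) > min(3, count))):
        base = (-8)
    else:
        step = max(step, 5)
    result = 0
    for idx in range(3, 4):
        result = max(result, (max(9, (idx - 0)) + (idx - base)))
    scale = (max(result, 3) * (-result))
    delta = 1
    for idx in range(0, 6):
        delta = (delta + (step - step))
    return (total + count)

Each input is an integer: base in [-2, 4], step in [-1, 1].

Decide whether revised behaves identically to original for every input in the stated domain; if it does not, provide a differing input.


Evaluate both at base=-2, step=-1.
original: total := 5 | count := -1 | ((-1 + step) <= min(3, count)): true | base := -8 | result := 0 | iter idx=3: | result := 20 | delta := 1 | iter idx=0: | delta := 1 | iter idx=1: | delta := 1 | iter idx=2: | delta := 1 | iter idx=3: | delta := 1 | iter idx=4: | delta := 1 | iter idx=5: | delta := 1 | result 4
revised: total := 4 | count := -1 | (not ((-1 + step) > min(3, count))): true | base := -8 | result := 0 | iter idx=3: | result := 20 | scale := -400 | delta := 1 | iter idx=0: | delta := 1 | iter idx=1: | delta := 1 | iter idx=2: | delta := 1 | iter idx=3: | delta := 1 | iter idx=4: | delta := 1 | iter idx=5: | delta := 1 | result 3
4 against 3: the behavior changed.
verdict: not equivalent; witness: base=-2, step=-1


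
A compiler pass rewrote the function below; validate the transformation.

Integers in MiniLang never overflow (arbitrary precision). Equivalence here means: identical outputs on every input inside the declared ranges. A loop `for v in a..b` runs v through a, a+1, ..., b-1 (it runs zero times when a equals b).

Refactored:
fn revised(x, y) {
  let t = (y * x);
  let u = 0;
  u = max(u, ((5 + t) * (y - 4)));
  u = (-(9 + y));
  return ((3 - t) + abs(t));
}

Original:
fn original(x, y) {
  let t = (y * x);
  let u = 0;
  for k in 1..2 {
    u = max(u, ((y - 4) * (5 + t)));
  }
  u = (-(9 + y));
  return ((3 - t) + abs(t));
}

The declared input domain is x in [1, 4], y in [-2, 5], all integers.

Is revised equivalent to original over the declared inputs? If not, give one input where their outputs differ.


The two versions differ — the changes include statement counts differ, and loop structure differs, and local variable names differ.
Tracing x=4, y=5: original: t := 20 | u := 0 | iter k=1: | u := 25 | u := -14 | result 3 | revised: t := 20 | u := 0 | u := 25 | u := -14 | result 3 — matching result 3.
An exhaustive pass over the 32 declared inputs shows identical outputs.
verdict: equivalent


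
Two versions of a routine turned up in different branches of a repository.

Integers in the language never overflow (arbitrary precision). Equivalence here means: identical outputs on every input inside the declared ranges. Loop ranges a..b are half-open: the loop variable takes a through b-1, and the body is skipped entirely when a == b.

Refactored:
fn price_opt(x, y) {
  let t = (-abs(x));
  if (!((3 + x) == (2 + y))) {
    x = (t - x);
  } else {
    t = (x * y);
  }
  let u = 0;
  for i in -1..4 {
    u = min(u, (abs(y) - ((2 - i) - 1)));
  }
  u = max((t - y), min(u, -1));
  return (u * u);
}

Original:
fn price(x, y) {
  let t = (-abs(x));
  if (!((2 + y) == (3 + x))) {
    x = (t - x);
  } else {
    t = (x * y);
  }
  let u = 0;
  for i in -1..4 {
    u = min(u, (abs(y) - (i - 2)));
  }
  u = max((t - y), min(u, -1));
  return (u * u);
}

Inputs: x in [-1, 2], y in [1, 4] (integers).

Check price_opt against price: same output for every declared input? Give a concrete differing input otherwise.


The suspicious edit (`2` became `1`) never changes the result for any input inside the declared domain; all 16 inputs agree.
verdict: equivalent


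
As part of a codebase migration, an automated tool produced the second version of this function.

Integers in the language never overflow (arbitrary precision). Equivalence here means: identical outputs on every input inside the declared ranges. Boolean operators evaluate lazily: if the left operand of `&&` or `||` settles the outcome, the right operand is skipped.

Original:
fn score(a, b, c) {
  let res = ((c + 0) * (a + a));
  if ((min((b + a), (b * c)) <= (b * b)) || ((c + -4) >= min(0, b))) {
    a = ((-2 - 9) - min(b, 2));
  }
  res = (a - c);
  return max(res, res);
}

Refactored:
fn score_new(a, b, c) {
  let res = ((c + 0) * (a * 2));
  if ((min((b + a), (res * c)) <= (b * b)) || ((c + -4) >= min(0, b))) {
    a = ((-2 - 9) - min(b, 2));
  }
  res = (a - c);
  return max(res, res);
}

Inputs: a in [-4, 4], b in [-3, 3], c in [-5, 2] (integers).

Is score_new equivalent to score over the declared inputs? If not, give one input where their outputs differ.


The rewrite breaks on a=1, b=0, c=-5, where the results are -6 and 6.
score: res=-10, then ((min((b + a), (b * c)) <= (b * b)) || ((c + -4) >= min(0, b))) is true, then a=-11, then res=-6, then returns -6
score_new: res=-10, then ((min((b + a), (res * c)) <= (b * b)) || ((c + -4) >= min(0, b))) is false, then res=6, then returns 6
verdict: not equivalent; witness: a=1, b=0, c=-5


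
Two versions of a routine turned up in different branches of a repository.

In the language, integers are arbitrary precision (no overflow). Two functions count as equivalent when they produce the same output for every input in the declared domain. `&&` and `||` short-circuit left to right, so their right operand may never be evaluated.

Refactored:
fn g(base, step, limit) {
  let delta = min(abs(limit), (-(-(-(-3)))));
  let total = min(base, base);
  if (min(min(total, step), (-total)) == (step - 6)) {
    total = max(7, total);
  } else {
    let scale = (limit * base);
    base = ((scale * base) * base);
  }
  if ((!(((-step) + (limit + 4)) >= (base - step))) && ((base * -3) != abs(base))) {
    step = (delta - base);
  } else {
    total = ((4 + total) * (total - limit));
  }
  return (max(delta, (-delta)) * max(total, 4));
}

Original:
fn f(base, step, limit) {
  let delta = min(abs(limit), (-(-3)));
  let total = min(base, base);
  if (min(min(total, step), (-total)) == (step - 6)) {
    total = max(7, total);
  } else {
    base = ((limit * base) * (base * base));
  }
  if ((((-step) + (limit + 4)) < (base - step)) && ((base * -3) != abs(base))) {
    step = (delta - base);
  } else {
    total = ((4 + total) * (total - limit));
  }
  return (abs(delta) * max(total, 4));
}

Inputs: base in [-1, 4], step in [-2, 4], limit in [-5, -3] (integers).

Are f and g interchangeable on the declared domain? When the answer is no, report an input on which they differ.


Changes here: local variable names differ; min/max/abs usage differs; statement counts differ; comparison usage differs; boolean connective usage differs; the full 126-point sweep finds no disagreement.
verdict: equivalent


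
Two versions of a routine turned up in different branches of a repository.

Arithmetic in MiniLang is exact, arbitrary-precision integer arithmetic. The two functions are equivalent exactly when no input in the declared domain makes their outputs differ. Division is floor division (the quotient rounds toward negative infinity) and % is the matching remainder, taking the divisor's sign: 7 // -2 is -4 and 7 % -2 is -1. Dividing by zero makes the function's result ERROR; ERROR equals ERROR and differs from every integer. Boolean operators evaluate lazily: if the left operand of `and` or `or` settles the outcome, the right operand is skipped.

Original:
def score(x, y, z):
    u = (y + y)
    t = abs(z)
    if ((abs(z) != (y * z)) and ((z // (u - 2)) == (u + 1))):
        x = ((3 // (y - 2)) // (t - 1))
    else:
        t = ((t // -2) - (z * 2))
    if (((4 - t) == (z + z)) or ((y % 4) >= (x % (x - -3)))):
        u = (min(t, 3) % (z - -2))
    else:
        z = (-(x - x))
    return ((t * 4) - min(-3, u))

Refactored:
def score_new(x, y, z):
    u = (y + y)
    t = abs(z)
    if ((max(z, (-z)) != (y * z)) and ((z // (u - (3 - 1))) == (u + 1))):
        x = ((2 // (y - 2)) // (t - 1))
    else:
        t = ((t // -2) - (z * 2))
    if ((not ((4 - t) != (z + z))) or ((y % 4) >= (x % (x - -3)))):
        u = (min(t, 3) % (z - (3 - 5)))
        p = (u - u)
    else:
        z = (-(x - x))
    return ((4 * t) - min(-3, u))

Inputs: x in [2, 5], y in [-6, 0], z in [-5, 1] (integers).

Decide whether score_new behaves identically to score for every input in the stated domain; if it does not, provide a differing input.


On input x=2, y=0, z=-2, score returns ERROR while score_new returns 11.
verdict: not equivalent; witness: x=2, y=0, z=-2


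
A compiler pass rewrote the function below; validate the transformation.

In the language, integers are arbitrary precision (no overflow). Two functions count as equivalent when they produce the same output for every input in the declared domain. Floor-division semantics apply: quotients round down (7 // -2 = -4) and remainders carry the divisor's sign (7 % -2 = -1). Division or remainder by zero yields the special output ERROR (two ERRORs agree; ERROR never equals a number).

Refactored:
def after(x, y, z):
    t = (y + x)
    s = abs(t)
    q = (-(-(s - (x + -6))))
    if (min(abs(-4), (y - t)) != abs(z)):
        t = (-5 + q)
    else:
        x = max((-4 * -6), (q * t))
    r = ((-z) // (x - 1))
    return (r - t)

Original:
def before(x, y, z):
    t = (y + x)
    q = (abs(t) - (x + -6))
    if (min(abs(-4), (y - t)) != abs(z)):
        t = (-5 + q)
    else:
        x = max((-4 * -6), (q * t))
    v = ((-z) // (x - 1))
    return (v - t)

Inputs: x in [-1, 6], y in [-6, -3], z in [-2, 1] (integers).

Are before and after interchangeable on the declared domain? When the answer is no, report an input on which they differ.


Equivalent — the differences include statement counts differ; also local variable names differ, yet no declared input distinguishes the two.
Spot check at x=6, y=-6, z=-1 — before: t=0, then q=0, then (min(abs(-4), (y - t)) != abs(z)) is true, then t=-5, then v=0, then returns 5. after: t=0, then s=0, then q=0, then (min(abs(-4), (y - t)) != abs(z)) is true, then t=-5, then r=0, then returns 5. Both give 5.
Across all 128 domain points the two functions coincide.
verdict: equivalent


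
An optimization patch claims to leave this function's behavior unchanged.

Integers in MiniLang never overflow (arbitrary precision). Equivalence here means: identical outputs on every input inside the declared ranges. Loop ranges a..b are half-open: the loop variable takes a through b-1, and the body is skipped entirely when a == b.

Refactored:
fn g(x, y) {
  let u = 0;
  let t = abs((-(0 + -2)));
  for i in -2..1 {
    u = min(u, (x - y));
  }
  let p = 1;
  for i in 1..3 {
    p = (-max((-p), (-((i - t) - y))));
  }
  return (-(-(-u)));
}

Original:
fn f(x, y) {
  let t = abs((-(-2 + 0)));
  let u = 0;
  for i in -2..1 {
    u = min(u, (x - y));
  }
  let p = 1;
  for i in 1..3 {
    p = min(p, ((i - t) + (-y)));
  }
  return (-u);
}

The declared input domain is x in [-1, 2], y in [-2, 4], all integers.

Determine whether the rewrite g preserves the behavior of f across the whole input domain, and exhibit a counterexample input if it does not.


The two versions differ — the changes include min/max/abs usage differs, and arithmetic usage differs.
As a probe, take x=1, y=2: f runs t becomes 2; next u becomes 0; next at i=-2:; next u becomes -1; next at i=-1:; next u becomes -1; next at i=0:; next u becomes -1; next p becomes 1; next at i=1:; next p becomes -3; next at i=2:; next p becomes -3; next final value 1; g runs u becomes 0; next t becomes 2; next at i=-2:; next u becomes -1; next at i=-1:; next u becomes -1; next at i=0:; next u becomes -1; next p becomes 1; next at i=1:; next p becomes -3; next at i=2:; next p becomes -3; next final value 1; both end at 1.
Checked all 28 inputs in the declared domain: the outputs agree on every one.
verdict: equivalent


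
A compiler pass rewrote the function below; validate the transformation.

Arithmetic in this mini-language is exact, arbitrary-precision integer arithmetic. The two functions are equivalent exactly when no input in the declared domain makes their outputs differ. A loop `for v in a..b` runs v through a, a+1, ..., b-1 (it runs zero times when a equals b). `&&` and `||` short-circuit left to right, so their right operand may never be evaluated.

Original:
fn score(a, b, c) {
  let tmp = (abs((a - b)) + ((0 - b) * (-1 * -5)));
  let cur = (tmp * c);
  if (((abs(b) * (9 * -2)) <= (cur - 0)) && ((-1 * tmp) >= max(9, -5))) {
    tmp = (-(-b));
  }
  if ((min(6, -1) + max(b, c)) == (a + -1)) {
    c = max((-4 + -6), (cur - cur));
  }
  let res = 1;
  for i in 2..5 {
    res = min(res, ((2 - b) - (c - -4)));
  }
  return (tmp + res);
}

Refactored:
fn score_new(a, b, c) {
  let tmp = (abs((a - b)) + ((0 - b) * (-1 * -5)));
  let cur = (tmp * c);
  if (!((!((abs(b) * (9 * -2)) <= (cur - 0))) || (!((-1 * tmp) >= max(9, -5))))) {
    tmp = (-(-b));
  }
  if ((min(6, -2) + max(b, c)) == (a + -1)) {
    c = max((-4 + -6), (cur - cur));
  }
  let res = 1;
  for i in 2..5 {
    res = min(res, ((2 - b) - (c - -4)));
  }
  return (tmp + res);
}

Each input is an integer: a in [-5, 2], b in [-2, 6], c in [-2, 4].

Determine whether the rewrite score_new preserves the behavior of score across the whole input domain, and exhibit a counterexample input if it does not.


The rewrite breaks on a=-3, b=-2, c=-2, where the results are 12 and 11.
score: tmp=11, then cur=-22, then (((abs(b) * (9 * -2)) <= (cur - 0)) && ((-1 * tmp) >= max(9, -5))) is false, then ((min(6, -1) + max(b, c)) == (a + -1)) is false, then res=1, then (i=2), then res=1, then (i=3), then res=1, then (i=4), then res=1, then returns 12
score_new: tmp=11, then cur=-22, then (!((!((abs(b) * (9 * -2)) <= (cur - 0))) || (!((-1 * tmp) >= max(9, -5))))) is false, then ((min(6, -2) + max(b, c)) == (a + -1)) is true, then c=0, then res=1, then (i=2), then res=0, then (i=3), then res=0, then (i=4), then res=0, then returns 11
verdict: not equivalent; witness: a=-3, b=-2, c=-2


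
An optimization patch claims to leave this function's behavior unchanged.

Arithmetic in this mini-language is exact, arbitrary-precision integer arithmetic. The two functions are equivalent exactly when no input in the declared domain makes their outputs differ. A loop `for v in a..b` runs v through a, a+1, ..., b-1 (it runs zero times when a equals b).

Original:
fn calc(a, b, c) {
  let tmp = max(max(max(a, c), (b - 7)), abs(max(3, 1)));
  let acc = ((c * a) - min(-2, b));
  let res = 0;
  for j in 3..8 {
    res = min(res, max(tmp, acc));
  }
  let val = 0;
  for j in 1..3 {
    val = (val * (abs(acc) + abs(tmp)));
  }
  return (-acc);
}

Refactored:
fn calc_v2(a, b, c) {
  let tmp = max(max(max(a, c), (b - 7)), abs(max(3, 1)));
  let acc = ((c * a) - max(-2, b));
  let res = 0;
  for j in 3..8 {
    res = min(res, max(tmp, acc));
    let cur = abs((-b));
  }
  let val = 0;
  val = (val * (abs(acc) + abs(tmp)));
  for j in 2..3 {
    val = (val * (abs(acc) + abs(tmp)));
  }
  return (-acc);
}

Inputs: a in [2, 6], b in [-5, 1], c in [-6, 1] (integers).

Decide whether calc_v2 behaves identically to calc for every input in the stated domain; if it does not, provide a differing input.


Take a=2, b=-5, c=-6.
calc: tmp := 3 | acc := -7 | res := 0 | iter j=3: | res := 0 | iter j=4: | res := 0 | iter j=5: | res := 0 | iter j=6: | res := 0 | iter j=7: | res := 0 | val := 0 | iter j=1: | val := 0 | iter j=2: | val := 0 | result 7
calc_v2: tmp := 3 | acc := -10 | res := 0 | iter j=3: | res := 0 | cur := 5 | iter j=4: | res := 0 | cur := 5 | iter j=5: | res := 0 | cur := 5 | iter j=6: | res := 0 | cur := 5 | iter j=7: | res := 0 | cur := 5 | val := 0 | val := 0 | iter j=2: | val := 0 | result 10
7 and 10 differ, so these are not the same function on this domain.
verdict: not equivalent; witness: a=2, b=-5, c=-6


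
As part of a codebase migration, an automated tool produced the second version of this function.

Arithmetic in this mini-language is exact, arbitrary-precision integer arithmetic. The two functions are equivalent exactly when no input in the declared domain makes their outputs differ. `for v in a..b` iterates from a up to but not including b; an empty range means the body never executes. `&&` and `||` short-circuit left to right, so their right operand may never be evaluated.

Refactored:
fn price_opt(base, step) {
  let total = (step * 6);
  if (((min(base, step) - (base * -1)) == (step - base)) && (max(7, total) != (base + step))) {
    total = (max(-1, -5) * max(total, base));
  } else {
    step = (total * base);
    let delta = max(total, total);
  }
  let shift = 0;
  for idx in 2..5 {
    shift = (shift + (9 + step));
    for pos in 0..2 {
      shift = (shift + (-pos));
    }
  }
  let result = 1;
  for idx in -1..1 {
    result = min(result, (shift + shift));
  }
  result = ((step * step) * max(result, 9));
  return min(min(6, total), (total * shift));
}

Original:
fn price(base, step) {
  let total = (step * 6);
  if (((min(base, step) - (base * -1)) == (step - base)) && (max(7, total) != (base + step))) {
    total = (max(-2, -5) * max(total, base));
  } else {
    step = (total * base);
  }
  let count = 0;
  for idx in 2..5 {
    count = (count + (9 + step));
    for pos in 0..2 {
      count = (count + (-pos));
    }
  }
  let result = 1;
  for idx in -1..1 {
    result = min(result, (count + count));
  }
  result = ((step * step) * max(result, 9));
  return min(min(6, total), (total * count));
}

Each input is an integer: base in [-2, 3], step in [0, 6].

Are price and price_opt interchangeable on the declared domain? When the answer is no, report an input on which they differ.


Not equivalent: base=1, step=3 separates them (-1188 vs -594).
price: total = 18; (((min(base, step) - (base * -1)) == (step - base)) && (max(7, total) != (base + step))) -> true; total = -36; count = 0; [idx=2]; count = 12; [pos=0]; count = 12; [pos=1]; count = 11; [idx=3]; count = 23; [pos=0]; count = 23; [pos=1]; count = 22; [idx=4]; count = 34; [pos=0]; count = 34; [pos=1]; count = 33; result = 1; [idx=-1]; result = 1; [idx=0]; result = 1; result = 81; return -1188
price_opt: total = 18; (((min(base, step) - (base * -1)) == (step - base)) && (max(7, total) != (base + step))) -> true; total = -18; shift = 0; [idx=2]; shift = 12; [pos=0]; shift = 12; [pos=1]; shift = 11; [idx=3]; shift = 23; [pos=0]; shift = 23; [pos=1]; shift = 22; [idx=4]; shift = 34; [pos=0]; shift = 34; [pos=1]; shift = 33; result = 1; [idx=-1]; result = 1; [idx=0]; result = 1; result = 81; return -594
verdict: not equivalent; witness: base=1, step=3


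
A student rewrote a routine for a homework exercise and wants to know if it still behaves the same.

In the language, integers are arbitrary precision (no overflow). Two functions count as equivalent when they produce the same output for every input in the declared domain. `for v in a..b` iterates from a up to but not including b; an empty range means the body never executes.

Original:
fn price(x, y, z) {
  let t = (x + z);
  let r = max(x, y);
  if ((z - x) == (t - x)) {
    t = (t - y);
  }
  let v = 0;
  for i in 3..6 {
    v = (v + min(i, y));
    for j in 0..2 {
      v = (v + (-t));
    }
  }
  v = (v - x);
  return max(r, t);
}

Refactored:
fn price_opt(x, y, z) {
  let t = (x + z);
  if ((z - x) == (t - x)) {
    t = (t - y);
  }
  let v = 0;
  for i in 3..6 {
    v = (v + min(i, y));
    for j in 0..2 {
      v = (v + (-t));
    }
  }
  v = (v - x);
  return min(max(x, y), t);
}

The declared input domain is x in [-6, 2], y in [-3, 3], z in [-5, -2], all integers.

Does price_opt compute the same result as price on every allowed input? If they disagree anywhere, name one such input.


Evaluate both at x=-6, y=-3, z=-5.
price: t becomes -11; next r becomes -3; next ((z - x) == (t - x)) evaluates to false; next v becomes 0; next at i=3:; next v becomes -3; next at j=0:; next v becomes 8; next at j=1:; next v becomes 19; next at i=4:; next v becomes 16; next at j=0:; next v becomes 27; next at j=1:; next v becomes 38; next at i=5:; next v becomes 35; next at j=0:; next v becomes 46; next at j=1:; next v becomes 57; next v becomes 63; next final value -3
price_opt: t becomes -11; next ((z - x) == (t - x)) evaluates to false; next v becomes 0; next at i=3:; next v becomes -3; next at j=0:; next v becomes 8; next at j=1:; next v becomes 19; next at i=4:; next v becomes 16; next at j=0:; next v becomes 27; next at j=1:; next v becomes 38; next at i=5:; next v becomes 35; next at j=0:; next v becomes 46; next at j=1:; next v becomes 57; next v becomes 63; next final value -11
-3 vs -11 — the two versions disagree here.
verdict: not equivalent; witness: x=-6, y=-3, z=-5


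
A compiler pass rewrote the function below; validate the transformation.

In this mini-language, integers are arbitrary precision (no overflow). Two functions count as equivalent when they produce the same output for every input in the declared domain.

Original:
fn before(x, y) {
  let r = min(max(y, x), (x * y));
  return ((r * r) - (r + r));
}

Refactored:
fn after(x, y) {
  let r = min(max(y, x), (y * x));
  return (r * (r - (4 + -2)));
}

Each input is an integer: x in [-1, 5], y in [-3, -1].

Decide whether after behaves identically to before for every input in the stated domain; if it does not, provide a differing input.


Changes here: constant usage differs; the full 21-point sweep finds no disagreement.
verdict: equivalent


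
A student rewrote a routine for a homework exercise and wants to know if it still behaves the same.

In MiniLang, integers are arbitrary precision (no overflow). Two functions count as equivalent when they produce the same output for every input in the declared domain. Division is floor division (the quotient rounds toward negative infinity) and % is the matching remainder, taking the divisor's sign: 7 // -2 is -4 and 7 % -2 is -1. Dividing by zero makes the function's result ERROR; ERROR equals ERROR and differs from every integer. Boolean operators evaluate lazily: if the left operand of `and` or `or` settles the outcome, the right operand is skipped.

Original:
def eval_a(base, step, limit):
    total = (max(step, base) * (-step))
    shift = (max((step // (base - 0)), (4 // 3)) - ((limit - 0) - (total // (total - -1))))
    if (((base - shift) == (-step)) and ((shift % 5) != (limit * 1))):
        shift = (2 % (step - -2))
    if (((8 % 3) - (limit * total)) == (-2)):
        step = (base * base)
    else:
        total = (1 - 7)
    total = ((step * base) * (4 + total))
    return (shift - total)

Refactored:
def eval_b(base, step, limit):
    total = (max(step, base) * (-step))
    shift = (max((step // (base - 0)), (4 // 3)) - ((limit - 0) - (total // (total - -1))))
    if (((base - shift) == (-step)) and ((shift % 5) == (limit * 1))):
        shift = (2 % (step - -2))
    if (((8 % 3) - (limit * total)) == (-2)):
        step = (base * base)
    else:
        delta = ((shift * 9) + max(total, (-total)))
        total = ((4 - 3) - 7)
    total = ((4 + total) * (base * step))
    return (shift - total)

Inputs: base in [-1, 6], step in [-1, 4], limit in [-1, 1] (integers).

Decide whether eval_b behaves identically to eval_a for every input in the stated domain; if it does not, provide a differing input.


The rewrite breaks on base=-1, step=2, limit=1, where the results are -3 and -2.
eval_a: total = -4; shift = 1; (((base - shift) == (-step)) and ((shift % 5) != (limit * 1))) -> false; (((8 % 3) - (limit * total)) == (-2)) -> false; total = -6; total = 4; return -3
eval_b: total = -4; shift = 1; (((base - shift) == (-step)) and ((shift % 5) == (limit * 1))) -> true; shift = 2; (((8 % 3) - (limit * total)) == (-2)) -> false; delta = 22; total = -6; total = 4; return -2
verdict: not equivalent; witness: base=-1, step=2, limit=1


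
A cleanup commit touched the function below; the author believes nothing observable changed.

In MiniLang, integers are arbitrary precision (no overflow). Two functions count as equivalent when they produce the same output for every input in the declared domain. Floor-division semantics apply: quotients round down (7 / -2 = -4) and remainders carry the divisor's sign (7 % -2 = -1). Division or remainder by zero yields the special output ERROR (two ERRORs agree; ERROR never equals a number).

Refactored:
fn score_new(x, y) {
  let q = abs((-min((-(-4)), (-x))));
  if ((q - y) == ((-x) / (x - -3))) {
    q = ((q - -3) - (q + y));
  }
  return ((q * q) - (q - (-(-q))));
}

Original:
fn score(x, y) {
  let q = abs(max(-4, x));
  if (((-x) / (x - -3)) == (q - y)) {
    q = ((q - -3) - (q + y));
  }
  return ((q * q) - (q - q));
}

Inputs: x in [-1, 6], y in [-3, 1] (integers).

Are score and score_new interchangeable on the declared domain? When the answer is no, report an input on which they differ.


Reading the diff, among the changes: min/max/abs usage differs.
Tracing x=1, y=1: score: q = 1; (((-x) / (x - -3)) == (q - y)) -> false; return 1 | score_new: q = 1; ((q - y) == ((-x) / (x - -3))) -> false; return 1 — matching result 1.
Checked all 40 inputs in the declared domain: the outputs agree on every one.
verdict: equivalent
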